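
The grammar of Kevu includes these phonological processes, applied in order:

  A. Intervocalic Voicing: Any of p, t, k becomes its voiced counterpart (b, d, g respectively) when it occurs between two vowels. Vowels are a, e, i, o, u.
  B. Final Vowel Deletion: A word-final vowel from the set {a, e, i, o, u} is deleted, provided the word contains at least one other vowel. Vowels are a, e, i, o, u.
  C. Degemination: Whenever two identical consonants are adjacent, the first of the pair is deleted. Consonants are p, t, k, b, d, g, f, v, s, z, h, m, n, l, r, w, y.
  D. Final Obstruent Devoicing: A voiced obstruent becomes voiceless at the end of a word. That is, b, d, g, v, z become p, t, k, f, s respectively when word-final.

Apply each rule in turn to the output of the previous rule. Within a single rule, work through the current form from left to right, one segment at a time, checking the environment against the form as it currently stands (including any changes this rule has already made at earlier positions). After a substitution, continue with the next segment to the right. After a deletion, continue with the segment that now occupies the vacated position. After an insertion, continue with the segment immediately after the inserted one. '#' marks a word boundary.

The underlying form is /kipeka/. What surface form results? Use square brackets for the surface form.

A Intervocalic Voicing: [kipeka] → [kibega]
B Final Vowel Deletion: [kibega] → [kibeg]
C Degemination: no change — [kibeg]
D Final Obstruent Devoicing: [kibeg] → [kibek]

[kibek]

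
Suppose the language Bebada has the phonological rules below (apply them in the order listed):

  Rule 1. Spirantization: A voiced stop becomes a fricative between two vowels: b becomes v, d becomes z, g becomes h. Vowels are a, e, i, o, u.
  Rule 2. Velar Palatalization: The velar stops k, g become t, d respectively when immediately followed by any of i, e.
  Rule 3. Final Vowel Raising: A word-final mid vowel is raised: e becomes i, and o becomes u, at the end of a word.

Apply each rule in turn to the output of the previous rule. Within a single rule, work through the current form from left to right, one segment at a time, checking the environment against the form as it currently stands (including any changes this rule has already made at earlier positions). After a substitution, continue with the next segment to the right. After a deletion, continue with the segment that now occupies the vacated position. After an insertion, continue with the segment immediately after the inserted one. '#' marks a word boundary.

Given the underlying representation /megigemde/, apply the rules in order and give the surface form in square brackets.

[mehihemdi]

Rule 1 Spirantization: [megigemde] → [mehihemde]
Rule 2 Velar Palatalization: no change — [mehihemde]
Rule 3 Final Vowel Raising: [mehihemde] → [mehihemdi]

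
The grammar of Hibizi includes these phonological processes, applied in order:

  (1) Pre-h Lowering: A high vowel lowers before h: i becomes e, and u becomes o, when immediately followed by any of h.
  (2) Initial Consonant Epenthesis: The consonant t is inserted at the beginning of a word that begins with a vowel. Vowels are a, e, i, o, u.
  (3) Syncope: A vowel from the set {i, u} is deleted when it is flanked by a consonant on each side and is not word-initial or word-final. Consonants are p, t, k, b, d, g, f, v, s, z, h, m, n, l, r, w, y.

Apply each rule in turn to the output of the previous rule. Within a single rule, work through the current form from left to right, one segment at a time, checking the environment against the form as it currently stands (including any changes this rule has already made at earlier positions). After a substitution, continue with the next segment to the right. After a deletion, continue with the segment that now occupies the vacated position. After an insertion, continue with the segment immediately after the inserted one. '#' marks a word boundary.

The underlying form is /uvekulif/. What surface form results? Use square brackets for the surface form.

(1) Pre-h Lowering: no change — [uvekulif]
(2) Initial Consonant Epenthesis: [uvekulif] → [tuvekulif]
(3) Syncope: [tuvekulif] → [tveklf]

[tveklf]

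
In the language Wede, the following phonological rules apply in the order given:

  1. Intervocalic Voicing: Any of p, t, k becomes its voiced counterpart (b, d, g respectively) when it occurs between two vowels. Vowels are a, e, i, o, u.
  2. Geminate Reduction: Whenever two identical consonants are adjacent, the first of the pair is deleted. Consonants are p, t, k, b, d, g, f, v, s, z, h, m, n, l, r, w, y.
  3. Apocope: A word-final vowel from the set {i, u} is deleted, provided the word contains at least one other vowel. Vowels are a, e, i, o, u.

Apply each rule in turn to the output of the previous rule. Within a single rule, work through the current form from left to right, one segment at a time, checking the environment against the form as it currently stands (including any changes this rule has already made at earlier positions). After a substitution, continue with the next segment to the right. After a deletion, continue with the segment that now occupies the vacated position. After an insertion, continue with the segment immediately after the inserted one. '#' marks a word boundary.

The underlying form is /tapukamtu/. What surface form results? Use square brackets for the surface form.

[tabugamt]

1 Intervocalic Voicing: [tapukamtu] → [tabugamtu]
2 Geminate Reduction: no change — [tabugamtu]
3 Apocope: [tabugamtu] → [tabugamt]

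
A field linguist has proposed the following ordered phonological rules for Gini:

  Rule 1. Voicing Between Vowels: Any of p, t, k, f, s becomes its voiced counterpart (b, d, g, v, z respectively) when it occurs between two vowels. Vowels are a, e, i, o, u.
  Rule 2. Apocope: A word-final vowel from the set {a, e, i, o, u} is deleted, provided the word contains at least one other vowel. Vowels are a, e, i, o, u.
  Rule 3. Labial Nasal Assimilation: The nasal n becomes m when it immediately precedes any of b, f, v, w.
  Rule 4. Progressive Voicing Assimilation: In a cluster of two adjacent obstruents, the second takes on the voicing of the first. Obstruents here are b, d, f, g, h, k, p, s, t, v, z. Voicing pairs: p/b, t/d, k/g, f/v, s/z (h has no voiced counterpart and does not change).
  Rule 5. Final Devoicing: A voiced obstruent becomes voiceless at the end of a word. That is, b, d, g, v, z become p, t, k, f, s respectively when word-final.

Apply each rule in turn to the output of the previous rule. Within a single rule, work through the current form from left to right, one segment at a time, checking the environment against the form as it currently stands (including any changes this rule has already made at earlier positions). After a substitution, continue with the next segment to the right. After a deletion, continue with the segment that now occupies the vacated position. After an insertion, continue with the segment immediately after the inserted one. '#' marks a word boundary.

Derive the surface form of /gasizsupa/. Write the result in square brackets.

Rule 1 Voicing Between Vowels: [gasizsupa] → [gazizsuba]
Rule 2 Apocope: [gazizsuba] → [gazizsub]
Rule 3 Labial Nasal Assimilation: no change — [gazizsub]
Rule 4 Progressive Voicing Assimilation: [gazizsub] → [gazizzub]
Rule 5 Final Devoicing: [gazizzub] → [gazizzup]

[gazizzup]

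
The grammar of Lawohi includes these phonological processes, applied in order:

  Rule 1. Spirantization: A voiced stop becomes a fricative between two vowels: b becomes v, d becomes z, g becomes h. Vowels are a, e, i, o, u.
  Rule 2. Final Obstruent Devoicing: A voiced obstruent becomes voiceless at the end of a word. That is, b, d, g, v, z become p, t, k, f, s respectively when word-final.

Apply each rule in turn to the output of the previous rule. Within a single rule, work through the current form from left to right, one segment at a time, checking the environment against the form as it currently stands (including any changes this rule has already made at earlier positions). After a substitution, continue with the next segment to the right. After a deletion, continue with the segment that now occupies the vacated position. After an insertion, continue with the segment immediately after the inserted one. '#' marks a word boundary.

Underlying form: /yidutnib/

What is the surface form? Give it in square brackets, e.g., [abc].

Rule 1 Spirantization: [yidutnib] → [yizutnib]
Rule 2 Final Obstruent Devoicing: [yizutnib] → [yizutnip]

[yizutnip]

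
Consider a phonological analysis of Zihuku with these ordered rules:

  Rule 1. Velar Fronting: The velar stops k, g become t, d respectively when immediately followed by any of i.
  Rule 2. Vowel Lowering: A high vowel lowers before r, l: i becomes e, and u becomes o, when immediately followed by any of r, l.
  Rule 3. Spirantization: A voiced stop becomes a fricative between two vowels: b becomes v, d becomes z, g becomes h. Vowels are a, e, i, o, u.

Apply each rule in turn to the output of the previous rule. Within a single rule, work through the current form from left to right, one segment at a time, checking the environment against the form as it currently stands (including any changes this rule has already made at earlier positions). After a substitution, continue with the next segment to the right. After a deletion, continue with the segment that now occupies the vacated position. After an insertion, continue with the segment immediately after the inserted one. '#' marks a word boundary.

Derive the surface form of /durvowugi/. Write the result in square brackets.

[dorvowuzi]

Rule 1 Velar Fronting: [durvowugi] → [durvowudi]
Rule 2 Vowel Lowering: [durvowudi] → [dorvowudi]
Rule 3 Spirantization: [dorvowudi] → [dorvowuzi]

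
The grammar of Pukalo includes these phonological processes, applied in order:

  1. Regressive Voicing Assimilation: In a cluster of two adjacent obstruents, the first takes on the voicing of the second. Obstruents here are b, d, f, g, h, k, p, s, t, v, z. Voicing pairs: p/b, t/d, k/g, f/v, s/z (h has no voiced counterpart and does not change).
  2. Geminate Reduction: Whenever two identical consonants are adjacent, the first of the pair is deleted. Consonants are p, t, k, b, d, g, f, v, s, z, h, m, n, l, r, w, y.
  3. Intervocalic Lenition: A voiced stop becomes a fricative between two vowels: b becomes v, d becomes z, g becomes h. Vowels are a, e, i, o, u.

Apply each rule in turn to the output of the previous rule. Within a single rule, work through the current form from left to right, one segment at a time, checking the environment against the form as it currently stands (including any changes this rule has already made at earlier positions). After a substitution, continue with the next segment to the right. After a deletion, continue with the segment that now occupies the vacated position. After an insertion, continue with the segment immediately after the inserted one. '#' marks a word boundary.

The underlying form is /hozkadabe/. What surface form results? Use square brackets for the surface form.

1 Regressive Voicing Assimilation: [hozkadabe] → [hoskadabe]
2 Geminate Reduction: no change — [hoskadabe]
3 Intervocalic Lenition: [hoskadabe] → [hoskazave]

[hoskazave]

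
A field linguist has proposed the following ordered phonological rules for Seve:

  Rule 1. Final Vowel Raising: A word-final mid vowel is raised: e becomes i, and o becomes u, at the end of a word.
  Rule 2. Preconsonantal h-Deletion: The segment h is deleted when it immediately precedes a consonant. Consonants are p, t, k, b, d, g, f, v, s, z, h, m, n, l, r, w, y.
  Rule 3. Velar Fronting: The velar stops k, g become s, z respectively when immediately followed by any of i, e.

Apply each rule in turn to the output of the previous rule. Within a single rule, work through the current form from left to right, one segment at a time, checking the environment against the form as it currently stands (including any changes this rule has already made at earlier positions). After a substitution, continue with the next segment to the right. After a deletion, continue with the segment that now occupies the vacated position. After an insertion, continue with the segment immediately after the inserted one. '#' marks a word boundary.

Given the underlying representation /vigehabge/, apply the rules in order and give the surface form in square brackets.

[vizehabzi]

Rule 1 Final Vowel Raising: [vigehabge] → [vigehabgi]
Rule 2 Preconsonantal h-Deletion: no change — [vigehabgi]
Rule 3 Velar Fronting: [vigehabgi] → [vizehabzi]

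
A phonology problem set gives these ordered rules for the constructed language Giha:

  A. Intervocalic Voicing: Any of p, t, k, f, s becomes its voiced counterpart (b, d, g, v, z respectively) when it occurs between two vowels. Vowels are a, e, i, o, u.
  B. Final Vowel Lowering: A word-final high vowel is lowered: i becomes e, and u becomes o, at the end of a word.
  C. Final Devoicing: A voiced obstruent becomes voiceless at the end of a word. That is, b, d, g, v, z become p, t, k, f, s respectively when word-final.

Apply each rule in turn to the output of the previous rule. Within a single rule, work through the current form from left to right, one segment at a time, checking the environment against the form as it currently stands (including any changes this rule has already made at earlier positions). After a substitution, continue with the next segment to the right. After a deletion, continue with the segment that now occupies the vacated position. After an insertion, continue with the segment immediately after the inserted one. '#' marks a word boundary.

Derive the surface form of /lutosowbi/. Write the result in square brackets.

[ludozowbe]

A Intervocalic Voicing: [lutosowbi] → [ludozowbi]
B Final Vowel Lowering: [ludozowbi] → [ludozowbe]
C Final Devoicing: no change — [ludozowbe]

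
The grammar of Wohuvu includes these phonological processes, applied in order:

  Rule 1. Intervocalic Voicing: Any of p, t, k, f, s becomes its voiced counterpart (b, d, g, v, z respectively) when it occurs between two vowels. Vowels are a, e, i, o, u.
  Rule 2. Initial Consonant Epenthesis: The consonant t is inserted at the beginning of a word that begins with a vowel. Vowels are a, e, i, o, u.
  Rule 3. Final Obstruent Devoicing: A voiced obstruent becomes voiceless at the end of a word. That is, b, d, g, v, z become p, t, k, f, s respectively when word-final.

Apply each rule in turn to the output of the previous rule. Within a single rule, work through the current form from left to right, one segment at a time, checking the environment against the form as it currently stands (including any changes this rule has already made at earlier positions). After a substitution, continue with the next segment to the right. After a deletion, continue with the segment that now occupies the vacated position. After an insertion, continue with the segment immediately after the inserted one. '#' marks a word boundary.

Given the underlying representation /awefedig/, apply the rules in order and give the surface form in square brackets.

Rule 1 Intervocalic Voicing: [awefedig] → [awevedig]
Rule 2 Initial Consonant Epenthesis: [awevedig] → [tawevedig]
Rule 3 Final Obstruent Devoicing: [tawevedig] → [tawevedik]

[tawevedik]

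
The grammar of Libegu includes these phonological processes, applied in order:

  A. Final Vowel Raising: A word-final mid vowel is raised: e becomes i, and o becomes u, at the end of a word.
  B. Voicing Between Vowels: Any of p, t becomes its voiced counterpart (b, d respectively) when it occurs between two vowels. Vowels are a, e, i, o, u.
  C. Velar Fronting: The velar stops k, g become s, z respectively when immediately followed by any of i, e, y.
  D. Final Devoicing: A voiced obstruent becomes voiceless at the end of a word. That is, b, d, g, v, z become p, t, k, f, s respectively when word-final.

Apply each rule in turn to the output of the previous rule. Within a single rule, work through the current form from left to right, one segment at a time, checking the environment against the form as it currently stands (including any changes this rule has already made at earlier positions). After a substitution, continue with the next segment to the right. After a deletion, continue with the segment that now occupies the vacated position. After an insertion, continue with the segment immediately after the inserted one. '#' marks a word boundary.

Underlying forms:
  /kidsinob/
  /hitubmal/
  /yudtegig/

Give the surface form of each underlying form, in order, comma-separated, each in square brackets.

[sidsinop], [hidubmal], [yudtezik]

/kidsinob/:
  A Final Vowel Raising: no change — [kidsinob]
  B Voicing Between Vowels: no change — [kidsinob]
  C Velar Fronting: [kidsinob] → [sidsinob]
  D Final Devoicing: [sidsinob] → [sidsinop]
/hitubmal/:
  A Final Vowel Raising: no change — [hitubmal]
  B Voicing Between Vowels: [hitubmal] → [hidubmal]
  C Velar Fronting: no change — [hidubmal]
  D Final Devoicing: no change — [hidubmal]
/yudtegig/:
  A Final Vowel Raising: no change — [yudtegig]
  B Voicing Between Vowels: no change — [yudtegig]
  C Velar Fronting: [yudtegig] → [yudtezig]
  D Final Devoicing: [yudtezig] → [yudtezik]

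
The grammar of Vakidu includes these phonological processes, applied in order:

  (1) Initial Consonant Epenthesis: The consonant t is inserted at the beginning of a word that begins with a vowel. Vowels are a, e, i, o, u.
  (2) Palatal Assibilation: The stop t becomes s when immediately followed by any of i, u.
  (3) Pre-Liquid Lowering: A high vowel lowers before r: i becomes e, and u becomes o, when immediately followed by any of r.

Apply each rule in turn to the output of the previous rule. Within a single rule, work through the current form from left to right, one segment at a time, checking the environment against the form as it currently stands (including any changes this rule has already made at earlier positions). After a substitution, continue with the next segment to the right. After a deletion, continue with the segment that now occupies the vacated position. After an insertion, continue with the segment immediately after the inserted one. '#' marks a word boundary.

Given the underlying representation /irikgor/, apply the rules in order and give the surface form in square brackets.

[serikgor]

(1) Initial Consonant Epenthesis: [irikgor] → [tirikgor]
(2) Palatal Assibilation: [tirikgor] → [sirikgor]
(3) Pre-Liquid Lowering: [sirikgor] → [serikgor]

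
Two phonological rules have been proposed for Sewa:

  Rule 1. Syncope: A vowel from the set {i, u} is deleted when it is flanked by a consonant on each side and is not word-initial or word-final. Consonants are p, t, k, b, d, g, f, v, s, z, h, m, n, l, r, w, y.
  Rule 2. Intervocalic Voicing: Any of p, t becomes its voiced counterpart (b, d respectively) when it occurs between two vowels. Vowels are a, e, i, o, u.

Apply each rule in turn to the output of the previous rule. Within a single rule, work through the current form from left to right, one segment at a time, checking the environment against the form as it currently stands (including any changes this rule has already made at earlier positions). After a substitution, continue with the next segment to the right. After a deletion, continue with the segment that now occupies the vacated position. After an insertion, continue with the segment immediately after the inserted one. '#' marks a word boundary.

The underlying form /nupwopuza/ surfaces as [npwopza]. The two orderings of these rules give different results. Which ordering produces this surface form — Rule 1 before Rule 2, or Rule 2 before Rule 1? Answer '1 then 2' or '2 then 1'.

1 then 2

Order 1 then 2:
  1 Syncope: [nupwopuza] → [npwopza]
  2 Intervocalic Voicing: no change — [npwopza]
  result: [npwopza]
Order 2 then 1:
  2 Intervocalic Voicing: [nupwopuza] → [nupwobuza]
  1 Syncope: [nupwobuza] → [npwobza]
  result: [npwobza]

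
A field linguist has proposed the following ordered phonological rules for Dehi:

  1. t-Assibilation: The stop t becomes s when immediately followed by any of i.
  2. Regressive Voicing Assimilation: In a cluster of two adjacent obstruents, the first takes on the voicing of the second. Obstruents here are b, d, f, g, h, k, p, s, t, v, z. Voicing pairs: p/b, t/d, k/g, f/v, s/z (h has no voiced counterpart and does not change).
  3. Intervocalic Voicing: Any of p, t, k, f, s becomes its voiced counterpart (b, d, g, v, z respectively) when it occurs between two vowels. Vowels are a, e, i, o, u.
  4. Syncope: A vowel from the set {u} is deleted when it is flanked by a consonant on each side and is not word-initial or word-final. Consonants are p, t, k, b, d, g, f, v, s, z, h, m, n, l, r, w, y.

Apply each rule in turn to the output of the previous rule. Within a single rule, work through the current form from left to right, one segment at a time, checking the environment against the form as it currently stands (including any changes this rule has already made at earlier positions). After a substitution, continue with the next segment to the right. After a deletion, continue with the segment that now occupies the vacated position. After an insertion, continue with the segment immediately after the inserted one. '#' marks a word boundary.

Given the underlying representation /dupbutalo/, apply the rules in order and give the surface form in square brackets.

1 t-Assibilation: no change — [dupbutalo]
2 Regressive Voicing Assimilation: [dupbutalo] → [dubbutalo]
3 Intervocalic Voicing: [dubbutalo] → [dubbudalo]
4 Syncope: [dubbudalo] → [dbbdalo]

[dbbdalo]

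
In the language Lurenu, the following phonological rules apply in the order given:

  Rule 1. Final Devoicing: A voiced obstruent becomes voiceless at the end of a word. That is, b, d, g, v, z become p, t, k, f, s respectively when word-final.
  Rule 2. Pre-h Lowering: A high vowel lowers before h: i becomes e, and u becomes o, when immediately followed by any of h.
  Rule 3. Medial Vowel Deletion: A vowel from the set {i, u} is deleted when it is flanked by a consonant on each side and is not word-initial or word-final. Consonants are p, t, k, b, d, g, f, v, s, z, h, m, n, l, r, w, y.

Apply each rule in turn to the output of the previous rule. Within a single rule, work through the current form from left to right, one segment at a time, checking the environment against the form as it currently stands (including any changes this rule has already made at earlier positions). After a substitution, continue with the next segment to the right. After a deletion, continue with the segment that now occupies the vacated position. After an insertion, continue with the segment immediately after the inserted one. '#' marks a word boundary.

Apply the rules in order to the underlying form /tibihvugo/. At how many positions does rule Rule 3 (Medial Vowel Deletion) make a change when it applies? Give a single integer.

Rule 1 Final Devoicing: no change — [tibihvugo]
Rule 2 Pre-h Lowering: [tibihvugo] → [tibehvugo]
Rule 3 Medial Vowel Deletion: [tibehvugo] → [tbehvgo]
Rule Rule 3 changed 2 position(s).

2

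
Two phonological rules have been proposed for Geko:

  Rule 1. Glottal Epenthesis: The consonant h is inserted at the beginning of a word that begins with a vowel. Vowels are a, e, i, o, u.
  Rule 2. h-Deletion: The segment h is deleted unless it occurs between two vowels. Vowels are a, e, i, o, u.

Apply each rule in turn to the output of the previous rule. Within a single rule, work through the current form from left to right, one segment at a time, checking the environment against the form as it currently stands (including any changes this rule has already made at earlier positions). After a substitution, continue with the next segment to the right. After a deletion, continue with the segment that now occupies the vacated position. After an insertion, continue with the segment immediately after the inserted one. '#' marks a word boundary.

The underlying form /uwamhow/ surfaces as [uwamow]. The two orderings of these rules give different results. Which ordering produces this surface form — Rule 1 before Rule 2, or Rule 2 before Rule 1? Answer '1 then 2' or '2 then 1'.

Order 1 then 2:
  1 Glottal Epenthesis: [uwamhow] → [huwamhow]
  2 h-Deletion: [huwamhow] → [uwamow]
  result: [uwamow]
Order 2 then 1:
  2 h-Deletion: [uwamhow] → [uwamow]
  1 Glottal Epenthesis: [uwamow] → [huwamow]
  result: [huwamow]

1 then 2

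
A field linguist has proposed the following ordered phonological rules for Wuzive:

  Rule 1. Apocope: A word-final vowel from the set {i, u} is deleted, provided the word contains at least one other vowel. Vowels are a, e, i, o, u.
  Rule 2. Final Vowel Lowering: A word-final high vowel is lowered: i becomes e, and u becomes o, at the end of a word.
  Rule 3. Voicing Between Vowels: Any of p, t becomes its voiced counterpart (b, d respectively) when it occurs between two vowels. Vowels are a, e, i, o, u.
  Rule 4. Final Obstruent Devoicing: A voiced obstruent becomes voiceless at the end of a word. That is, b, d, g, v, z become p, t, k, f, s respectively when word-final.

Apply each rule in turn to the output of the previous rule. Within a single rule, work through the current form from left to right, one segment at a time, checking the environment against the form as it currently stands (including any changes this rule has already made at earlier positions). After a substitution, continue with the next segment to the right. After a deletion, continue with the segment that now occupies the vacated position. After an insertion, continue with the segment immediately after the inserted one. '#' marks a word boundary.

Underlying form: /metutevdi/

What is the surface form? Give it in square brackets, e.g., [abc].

Rule 1 Apocope: [metutevdi] → [metutevd]
Rule 2 Final Vowel Lowering: no change — [metutevd]
Rule 3 Voicing Between Vowels: [metutevd] → [medudevd]
Rule 4 Final Obstruent Devoicing: [medudevd] → [medudevt]

[medudevt]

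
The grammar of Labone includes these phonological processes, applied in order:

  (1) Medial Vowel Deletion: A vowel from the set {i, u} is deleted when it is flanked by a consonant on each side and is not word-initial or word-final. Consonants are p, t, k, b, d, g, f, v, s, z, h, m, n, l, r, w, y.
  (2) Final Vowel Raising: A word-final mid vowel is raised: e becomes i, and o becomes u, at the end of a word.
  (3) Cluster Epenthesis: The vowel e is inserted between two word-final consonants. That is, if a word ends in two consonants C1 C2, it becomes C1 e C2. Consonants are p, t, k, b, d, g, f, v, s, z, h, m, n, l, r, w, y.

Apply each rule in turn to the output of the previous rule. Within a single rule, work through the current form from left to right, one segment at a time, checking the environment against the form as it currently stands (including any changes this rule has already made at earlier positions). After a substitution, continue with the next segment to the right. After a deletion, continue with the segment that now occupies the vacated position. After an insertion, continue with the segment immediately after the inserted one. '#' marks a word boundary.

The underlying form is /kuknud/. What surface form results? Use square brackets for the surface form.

[kkned]

(1) Medial Vowel Deletion: [kuknud] → [kknd]
(2) Final Vowel Raising: no change — [kknd]
(3) Cluster Epenthesis: [kknd] → [kkned]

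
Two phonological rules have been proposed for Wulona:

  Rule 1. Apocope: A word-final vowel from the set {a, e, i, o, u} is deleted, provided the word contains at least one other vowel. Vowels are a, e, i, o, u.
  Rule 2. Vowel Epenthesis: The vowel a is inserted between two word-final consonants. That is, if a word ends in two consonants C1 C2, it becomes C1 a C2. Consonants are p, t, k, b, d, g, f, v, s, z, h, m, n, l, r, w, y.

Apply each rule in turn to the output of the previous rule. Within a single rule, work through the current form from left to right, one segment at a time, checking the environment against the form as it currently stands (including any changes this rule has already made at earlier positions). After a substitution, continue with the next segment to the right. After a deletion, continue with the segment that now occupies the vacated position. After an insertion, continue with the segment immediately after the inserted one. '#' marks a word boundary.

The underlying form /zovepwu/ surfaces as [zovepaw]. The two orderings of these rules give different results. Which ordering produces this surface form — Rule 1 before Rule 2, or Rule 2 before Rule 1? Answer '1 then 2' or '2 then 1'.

1 then 2

Order 1 then 2:
  1 Apocope: [zovepwu] → [zovepw]
  2 Vowel Epenthesis: [zovepw] → [zovepaw]
  result: [zovepaw]
Order 2 then 1:
  2 Vowel Epenthesis: no change — [zovepwu]
  1 Apocope: [zovepwu] → [zovepw]
  result: [zovepw]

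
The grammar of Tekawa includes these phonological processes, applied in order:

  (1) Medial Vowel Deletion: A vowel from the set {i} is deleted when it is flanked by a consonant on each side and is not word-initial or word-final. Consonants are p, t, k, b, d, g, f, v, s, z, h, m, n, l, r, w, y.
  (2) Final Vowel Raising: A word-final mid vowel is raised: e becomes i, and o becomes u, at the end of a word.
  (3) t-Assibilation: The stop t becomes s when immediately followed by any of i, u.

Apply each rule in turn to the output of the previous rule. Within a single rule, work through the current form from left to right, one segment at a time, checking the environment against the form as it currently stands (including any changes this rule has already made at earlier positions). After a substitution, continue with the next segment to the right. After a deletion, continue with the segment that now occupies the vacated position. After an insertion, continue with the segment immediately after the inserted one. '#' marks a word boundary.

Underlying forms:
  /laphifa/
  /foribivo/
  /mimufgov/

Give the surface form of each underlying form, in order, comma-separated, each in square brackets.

/laphifa/:
  (1) Medial Vowel Deletion: [laphifa] → [laphfa]
  (2) Final Vowel Raising: no change — [laphfa]
  (3) t-Assibilation: no change — [laphfa]
/foribivo/:
  (1) Medial Vowel Deletion: [foribivo] → [forbvo]
  (2) Final Vowel Raising: [forbvo] → [forbvu]
  (3) t-Assibilation: no change — [forbvu]
/mimufgov/:
  (1) Medial Vowel Deletion: [mimufgov] → [mmufgov]
  (2) Final Vowel Raising: no change — [mmufgov]
  (3) t-Assibilation: no change — [mmufgov]

[laphfa], [forbvu], [mmufgov]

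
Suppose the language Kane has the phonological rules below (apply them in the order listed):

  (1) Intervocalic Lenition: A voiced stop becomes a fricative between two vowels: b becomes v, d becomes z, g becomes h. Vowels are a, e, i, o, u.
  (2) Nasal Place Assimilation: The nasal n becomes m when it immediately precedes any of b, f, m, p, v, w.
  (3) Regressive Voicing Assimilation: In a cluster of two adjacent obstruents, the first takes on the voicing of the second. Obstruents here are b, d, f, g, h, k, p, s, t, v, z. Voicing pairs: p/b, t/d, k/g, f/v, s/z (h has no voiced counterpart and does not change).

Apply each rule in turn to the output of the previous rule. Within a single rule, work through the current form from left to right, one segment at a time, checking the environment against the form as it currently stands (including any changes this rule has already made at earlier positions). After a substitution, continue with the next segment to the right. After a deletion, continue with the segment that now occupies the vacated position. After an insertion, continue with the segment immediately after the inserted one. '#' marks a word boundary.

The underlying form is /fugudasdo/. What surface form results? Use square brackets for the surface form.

[fuhuzazdo]

(1) Intervocalic Lenition: [fugudasdo] → [fuhuzasdo]
(2) Nasal Place Assimilation: no change — [fuhuzasdo]
(3) Regressive Voicing Assimilation: [fuhuzasdo] → [fuhuzazdo]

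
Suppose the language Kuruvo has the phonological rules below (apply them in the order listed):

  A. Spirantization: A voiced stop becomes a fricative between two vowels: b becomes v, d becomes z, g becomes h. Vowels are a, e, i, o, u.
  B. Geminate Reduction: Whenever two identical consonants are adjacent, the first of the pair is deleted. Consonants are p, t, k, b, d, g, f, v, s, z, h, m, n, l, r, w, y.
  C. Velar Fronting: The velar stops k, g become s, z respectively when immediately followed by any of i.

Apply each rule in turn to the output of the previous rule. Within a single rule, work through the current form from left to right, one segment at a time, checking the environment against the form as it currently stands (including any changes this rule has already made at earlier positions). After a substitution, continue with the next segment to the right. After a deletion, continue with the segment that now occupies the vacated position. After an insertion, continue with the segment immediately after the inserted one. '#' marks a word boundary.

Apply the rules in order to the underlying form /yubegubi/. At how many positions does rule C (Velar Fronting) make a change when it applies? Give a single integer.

0

A Spirantization: [yubegubi] → [yuvehuvi]
B Geminate Reduction: no change — [yuvehuvi]
C Velar Fronting: no change — [yuvehuvi]
Rule C changed 0 position(s).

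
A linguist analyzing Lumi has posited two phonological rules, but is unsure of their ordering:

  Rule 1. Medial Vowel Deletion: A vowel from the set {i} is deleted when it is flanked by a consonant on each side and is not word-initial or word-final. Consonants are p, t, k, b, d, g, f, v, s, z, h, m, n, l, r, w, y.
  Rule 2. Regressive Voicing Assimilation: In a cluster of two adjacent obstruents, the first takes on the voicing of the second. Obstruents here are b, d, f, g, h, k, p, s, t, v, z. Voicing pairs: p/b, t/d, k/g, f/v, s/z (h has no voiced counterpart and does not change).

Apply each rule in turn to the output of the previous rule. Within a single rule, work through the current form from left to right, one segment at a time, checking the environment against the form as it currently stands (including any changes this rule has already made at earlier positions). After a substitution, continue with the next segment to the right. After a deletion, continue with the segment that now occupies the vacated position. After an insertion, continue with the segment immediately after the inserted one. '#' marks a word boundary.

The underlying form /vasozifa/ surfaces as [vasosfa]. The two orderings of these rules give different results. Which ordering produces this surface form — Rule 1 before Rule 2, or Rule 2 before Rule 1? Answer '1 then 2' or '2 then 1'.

Order 1 then 2:
  1 Medial Vowel Deletion: [vasozifa] → [vasozfa]
  2 Regressive Voicing Assimilation: [vasozfa] → [vasosfa]
  result: [vasosfa]
Order 2 then 1:
  2 Regressive Voicing Assimilation: no change — [vasozifa]
  1 Medial Vowel Deletion: [vasozifa] → [vasozfa]
  result: [vasozfa]

1 then 2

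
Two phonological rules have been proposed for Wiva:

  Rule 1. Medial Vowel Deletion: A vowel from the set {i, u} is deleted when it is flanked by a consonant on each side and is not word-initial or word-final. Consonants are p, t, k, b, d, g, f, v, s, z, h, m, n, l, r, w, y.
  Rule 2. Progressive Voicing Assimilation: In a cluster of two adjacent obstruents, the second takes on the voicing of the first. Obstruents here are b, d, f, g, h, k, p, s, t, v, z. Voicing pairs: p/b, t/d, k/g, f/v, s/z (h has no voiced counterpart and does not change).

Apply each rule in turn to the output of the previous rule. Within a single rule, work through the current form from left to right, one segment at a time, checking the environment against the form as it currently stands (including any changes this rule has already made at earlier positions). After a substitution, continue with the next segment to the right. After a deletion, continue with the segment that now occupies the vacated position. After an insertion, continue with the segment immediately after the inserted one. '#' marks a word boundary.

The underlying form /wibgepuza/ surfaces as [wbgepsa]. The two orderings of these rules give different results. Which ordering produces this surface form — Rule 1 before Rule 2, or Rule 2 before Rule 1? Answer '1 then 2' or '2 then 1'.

1 then 2

Order 1 then 2:
  1 Medial Vowel Deletion: [wibgepuza] → [wbgepza]
  2 Progressive Voicing Assimilation: [wbgepza] → [wbgepsa]
  result: [wbgepsa]
Order 2 then 1:
  2 Progressive Voicing Assimilation: no change — [wibgepuza]
  1 Medial Vowel Deletion: [wibgepuza] → [wbgepza]
  result: [wbgepza]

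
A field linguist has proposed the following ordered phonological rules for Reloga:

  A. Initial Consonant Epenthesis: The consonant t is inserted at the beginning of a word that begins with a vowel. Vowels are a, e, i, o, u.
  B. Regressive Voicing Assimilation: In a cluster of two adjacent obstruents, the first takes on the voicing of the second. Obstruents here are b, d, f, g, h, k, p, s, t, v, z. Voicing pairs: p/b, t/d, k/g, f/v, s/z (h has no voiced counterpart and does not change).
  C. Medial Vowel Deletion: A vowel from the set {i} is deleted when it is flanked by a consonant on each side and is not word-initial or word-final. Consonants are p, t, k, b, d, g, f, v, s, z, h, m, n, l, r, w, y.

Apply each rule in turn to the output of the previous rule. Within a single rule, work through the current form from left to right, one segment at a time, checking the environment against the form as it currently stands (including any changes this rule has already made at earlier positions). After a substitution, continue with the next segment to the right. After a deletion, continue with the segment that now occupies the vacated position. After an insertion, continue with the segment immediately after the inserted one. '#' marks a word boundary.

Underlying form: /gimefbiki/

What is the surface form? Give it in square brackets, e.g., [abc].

A Initial Consonant Epenthesis: no change — [gimefbiki]
B Regressive Voicing Assimilation: [gimefbiki] → [gimevbiki]
C Medial Vowel Deletion: [gimevbiki] → [gmevbki]

[gmevbki]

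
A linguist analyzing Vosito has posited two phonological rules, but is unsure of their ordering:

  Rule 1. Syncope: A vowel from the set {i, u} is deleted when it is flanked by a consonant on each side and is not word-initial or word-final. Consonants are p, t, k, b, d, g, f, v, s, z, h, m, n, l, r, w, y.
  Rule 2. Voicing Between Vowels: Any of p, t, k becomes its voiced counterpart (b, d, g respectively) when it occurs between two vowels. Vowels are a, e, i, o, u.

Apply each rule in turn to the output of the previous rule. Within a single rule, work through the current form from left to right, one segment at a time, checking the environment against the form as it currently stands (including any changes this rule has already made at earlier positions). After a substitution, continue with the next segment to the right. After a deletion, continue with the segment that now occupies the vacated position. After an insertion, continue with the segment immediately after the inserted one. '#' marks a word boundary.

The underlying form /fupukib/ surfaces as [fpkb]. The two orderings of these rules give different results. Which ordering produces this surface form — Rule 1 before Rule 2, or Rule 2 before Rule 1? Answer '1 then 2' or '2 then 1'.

Order 1 then 2:
  1 Syncope: [fupukib] → [fpkb]
  2 Voicing Between Vowels: no change — [fpkb]
  result: [fpkb]
Order 2 then 1:
  2 Voicing Between Vowels: [fupukib] → [fubugib]
  1 Syncope: [fubugib] → [fbgb]
  result: [fbgb]

1 then 2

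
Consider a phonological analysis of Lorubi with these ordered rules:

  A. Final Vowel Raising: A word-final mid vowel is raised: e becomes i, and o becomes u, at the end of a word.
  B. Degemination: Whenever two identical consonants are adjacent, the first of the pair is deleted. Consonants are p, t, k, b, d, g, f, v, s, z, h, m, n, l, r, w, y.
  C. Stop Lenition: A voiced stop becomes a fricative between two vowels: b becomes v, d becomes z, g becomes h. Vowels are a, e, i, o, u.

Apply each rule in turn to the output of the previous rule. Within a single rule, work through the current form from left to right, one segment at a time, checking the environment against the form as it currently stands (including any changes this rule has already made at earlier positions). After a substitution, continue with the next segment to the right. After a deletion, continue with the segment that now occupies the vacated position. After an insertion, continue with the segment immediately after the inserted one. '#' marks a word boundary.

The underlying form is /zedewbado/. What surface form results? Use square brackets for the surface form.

A Final Vowel Raising: [zedewbado] → [zedewbadu]
B Degemination: no change — [zedewbadu]
C Stop Lenition: [zedewbadu] → [zezewbazu]

[zezewbazu]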